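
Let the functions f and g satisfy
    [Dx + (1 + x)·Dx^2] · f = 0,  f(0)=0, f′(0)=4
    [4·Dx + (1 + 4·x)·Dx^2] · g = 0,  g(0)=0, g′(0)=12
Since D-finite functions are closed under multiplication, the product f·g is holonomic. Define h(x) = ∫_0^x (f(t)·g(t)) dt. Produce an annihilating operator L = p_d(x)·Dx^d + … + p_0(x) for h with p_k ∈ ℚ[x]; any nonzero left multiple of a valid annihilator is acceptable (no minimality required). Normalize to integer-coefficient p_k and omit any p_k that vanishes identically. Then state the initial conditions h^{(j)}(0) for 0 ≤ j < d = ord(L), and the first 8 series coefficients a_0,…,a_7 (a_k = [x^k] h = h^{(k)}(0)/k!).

L = (136 + 320·x + 256·x^2)·Dx^2 + (290 + 1464·x + 2400·x^2 + 1280·x^3)·Dx^3 + (92 + 740·x + 1992·x^2 + 2240·x^3 + 896·x^4)·Dx^4 + (5 + 58·x + 245·x^2 + 464·x^3 + 400·x^4 + 128·x^5)·Dx^5  (order 5).
h: a_k = 0, 0, 0, 16, -30, 64, -470/3, 6344/15, …
ICs: h(0) = 0, h′(0) = 0, h′′(0) = 0, h′′′(0) = 96, h′′′′(0) = -720.

f: a_k = 0, 4, -2, 4/3, -1, 4/5, -2/3, 4/7, …
g: a_k = 0, 12, -24, 64, -192, 3072/5, -2048, 49152/7, …
L₀ := L_f ⊗_s L_g (sym. prod.), ord ≤ 4.
Integrate: L := L₀·Dx.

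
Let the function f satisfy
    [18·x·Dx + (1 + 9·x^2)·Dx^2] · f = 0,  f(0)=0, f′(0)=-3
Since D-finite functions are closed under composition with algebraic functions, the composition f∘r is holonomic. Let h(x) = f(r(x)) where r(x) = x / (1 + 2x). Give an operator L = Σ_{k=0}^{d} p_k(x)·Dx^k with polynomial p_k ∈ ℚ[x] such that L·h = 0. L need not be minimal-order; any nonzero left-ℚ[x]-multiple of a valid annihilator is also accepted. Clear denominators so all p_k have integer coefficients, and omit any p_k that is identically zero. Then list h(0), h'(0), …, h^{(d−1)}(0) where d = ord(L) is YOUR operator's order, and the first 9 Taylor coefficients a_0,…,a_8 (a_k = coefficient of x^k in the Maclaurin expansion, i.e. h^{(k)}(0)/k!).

f: a_k = 0, -3, 0, 9, 0, -243/5, 0, 2187/7, 0, …
Change of var in L_f (x↦r) gives L₀.
L = (4 + 26·x)·Dx + (1 + 4·x + 13·x^2)·Dx^2  (order 2).
h: a_k = 0, -3, 6, -3, -30, 597/5, -138, -4449/7, 3570, …
ICs: h(0) = 0, h′(0) = -3.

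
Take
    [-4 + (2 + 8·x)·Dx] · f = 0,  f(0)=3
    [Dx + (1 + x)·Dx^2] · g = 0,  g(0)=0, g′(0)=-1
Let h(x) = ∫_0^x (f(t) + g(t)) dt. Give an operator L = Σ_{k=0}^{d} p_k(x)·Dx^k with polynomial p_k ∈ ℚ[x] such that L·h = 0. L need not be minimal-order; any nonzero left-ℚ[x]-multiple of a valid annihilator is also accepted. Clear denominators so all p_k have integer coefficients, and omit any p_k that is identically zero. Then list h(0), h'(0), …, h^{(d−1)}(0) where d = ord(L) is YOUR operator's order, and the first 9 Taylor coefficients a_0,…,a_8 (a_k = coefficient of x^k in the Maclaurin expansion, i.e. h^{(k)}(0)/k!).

f: a_k = 3, 6, -6, 12, -30, 84, -252, 792, -2574, …
g: a_k = 0, -1, 1/2, -1/3, 1/4, -1/5, 1/6, -1/7, 1/8, …
h₀=f+g: left-lcm gives L₀, ord ≤ 3.
∫: right-multiply L₀ by Dx.
L = (-8 + 4·x)·Dx^2 + (-10 - 8·x + 20·x^2)·Dx^3 + (-1 - 3·x + 6·x^2 + 8·x^3)·Dx^4  (order 4).
h: a_k = 0, 3, 5/2, -11/6, 35/12, -119/20, 419/30, -1511/42, 5543/56, …
ICs: h(0) = 0, h′(0) = 3, h′′(0) = 5, h′′′(0) = -11.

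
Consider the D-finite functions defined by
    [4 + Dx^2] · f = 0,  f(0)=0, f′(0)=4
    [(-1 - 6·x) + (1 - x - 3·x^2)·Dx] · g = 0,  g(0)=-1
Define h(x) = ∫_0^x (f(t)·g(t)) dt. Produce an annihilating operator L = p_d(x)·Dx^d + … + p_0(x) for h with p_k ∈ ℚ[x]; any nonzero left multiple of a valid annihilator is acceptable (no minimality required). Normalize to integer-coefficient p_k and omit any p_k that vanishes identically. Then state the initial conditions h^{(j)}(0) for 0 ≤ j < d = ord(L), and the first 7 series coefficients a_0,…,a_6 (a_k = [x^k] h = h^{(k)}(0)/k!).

f: a_k = 0, 4, 0, -8/3, 0, 8/15, 0, …
g: a_k = -1, -1, -4, -7, -19, -40, -97, …
L₀ := L_f ⊗_s L_g (sym. prod.), ord ≤ 2.
h=∫₀ˣh₀: take L = L₀·Dx.
L = (2 + 4·x + 12·x^2)·Dx + (2 + 12·x)·Dx^2 + (-1 + x + 3·x^2)·Dx^3  (order 3).
h: a_k = 0, 0, -2, -4/3, -10/3, -76/15, -494/45, …
ICs: h(0) = 0, h′(0) = 0, h′′(0) = -4.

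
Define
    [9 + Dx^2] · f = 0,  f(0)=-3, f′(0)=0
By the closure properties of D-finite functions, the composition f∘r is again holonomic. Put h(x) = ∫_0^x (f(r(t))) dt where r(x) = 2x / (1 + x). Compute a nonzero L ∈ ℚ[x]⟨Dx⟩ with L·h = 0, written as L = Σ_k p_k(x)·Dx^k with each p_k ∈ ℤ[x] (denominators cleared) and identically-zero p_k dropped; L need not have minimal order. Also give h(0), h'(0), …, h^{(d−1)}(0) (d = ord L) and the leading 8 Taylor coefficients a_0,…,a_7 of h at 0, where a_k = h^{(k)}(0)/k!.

L = 36·Dx + (2 + 6·x + 6·x^2 + 2·x^3)·Dx^2 + (1 + 4·x + 6·x^2 + 4·x^3 + x^4)·Dx^3  (order 3).
h: a_k = 0, -3, 0, 18, -27, 0, 72, -5778/35, …
ICs: h(0) = 0, h′(0) = -3, h′′(0) = 0.

f: a_k = -3, 0, 27/2, 0, -81/8, 0, 243/80, 0, …
Substitute x→r, Dx→(1/r')Dx; clear ⇒ L₀.
Integrate: L := L₀·Dx.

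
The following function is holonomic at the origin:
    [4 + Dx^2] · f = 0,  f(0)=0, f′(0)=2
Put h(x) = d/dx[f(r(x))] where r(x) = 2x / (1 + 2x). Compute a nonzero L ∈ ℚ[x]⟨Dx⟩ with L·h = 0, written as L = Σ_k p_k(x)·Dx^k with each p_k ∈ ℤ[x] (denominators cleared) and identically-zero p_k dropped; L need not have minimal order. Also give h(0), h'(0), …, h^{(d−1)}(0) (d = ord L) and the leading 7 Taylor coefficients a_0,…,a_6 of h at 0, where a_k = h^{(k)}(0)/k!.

f: a_k = 0, 2, 0, -4/3, 0, 4/15, 0, …
Change of var in L_f (x↦r) gives L₀.
Derive L from L₀ (diff closure).
L = (40 + 96·x + 96·x^2) + (12 + 72·x + 144·x^2 + 96·x^3)·Dx + (1 + 8·x + 24·x^2 + 32·x^3 + 16·x^4)·Dx^2  (order 2).
h: a_k = 4, -16, 16, 128, -2752/3, 3840, -565504/45, …
ICs: h(0) = 4, h′(0) = -16.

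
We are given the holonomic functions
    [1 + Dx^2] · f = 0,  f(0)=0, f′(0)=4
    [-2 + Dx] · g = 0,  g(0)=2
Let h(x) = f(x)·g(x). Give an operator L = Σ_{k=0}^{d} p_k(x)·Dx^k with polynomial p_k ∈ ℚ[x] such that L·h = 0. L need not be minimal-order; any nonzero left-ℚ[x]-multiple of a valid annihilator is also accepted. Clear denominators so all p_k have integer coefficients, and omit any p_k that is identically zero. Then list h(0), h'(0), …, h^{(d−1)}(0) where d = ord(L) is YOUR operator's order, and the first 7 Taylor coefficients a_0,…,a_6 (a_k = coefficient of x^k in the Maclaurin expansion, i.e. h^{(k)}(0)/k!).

L = 5 - 4·Dx + Dx^2  (order 2).
h: a_k = 0, 8, 16, 44/3, 8, 41/15, 22/45, …
ICs: h(0) = 0, h′(0) = 8.

f: a_k = 0, 4, 0, -2/3, 0, 1/30, 0, …
g: a_k = 2, 4, 4, 8/3, 4/3, 8/15, 8/45, …
h₀=f·g: eliminate ⇒ L₀, order ≤ 2·1.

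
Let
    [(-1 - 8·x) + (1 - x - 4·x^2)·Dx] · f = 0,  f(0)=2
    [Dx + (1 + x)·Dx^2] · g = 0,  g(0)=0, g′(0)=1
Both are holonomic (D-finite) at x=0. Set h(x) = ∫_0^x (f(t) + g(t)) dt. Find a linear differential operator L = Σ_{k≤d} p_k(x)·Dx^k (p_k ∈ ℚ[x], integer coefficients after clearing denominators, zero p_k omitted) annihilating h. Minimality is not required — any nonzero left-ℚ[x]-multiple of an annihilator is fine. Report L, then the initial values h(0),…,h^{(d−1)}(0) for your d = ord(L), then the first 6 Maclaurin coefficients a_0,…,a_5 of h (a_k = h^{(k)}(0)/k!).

L = (74 + 562·x + 1120·x^2 + 1728·x^3 + 768·x^4)·Dx^2 + (52 + 576·x + 1636·x^2 + 3264·x^3 + 3488·x^4 + 1280·x^5)·Dx^3 + (-11 - 41·x - 53·x^2 + 185·x^3 + 704·x^4 + 752·x^5 + 256·x^6)·Dx^4  (order 4).
h: a_k = 0, 2, 3/2, 19/6, 55/12, 231/20, …
ICs: h(0) = 0, h′(0) = 2, h′′(0) = 3, h′′′(0) = 19.

f: a_k = 2, 2, 10, 18, 58, 130, …
g: a_k = 0, 1, -1/2, 1/3, -1/4, 1/5, …
f+g: L₀ = lclm(L_f,L_g), ord ≤ 1+2.
∫: right-multiply L₀ by Dx.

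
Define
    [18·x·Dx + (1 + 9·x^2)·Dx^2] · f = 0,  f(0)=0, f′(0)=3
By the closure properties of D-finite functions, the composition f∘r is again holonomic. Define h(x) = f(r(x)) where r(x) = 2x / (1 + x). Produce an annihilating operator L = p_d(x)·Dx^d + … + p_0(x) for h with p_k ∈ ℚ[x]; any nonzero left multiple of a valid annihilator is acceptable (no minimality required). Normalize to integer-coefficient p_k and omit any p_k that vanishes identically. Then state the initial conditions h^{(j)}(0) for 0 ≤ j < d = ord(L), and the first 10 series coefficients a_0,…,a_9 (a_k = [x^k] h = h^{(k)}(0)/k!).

L = (2 + 74·x)·Dx + (1 + 2·x + 37·x^2)·Dx^2  (order 2).
h: a_k = 0, 6, -6, -66, 210, 5646/5, -7062, -124158/7, 227010, 106854, …
ICs: h(0) = 0, h′(0) = 6.

f: a_k = 0, 3, 0, -9, 0, 243/5, 0, -2187/7, 0, 2187, …
Substitute x→r, Dx→(1/r')Dx; clear ⇒ L₀.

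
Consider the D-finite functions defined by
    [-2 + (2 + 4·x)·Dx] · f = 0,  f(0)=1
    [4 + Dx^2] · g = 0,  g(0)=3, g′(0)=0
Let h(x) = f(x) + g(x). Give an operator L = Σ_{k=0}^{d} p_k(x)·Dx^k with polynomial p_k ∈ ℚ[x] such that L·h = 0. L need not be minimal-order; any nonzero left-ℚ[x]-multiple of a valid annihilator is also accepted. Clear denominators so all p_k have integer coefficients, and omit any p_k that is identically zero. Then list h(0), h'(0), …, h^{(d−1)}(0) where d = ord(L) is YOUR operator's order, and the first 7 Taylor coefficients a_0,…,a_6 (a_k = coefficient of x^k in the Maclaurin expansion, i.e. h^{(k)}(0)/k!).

L = (-28 - 64·x - 64·x^2) + (12 + 88·x + 192·x^2 + 128·x^3)·Dx + (-7 - 16·x - 16·x^2)·Dx^2 + (3 + 22·x + 48·x^2 + 32·x^3)·Dx^3  (order 3).
h: a_k = 4, 1, -13/2, 1/2, 11/8, 7/8, -379/240, …
ICs: h(0) = 4, h′(0) = 1, h′′(0) = -13.

f: a_k = 1, 1, -1/2, 1/2, -5/8, 7/8, -21/16, …
g: a_k = 3, 0, -6, 0, 2, 0, -4/15, …
L₀ := lclm(L_f,L_g); ord L₀ ≤ 1+2.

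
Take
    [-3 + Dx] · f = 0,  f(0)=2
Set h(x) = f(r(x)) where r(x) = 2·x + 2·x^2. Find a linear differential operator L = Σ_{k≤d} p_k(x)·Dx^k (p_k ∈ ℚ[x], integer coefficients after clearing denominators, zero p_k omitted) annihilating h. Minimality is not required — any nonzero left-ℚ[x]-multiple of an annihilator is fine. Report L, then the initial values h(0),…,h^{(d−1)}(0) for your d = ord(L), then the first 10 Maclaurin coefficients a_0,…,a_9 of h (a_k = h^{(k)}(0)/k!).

f: a_k = 2, 6, 9, 9, 27/4, 81/20, 81/40, 243/280, 729/2240, 243/2240, …
L₀ from L_f via x↦r, Dx↦r'^{-1}Dx.
L = (-6 - 12·x) + Dx  (order 1).
h: a_k = 2, 12, 48, 144, 360, 3888/5, 7488/5, 91584/35, 147312/35, 44064/7, …
ICs: h(0) = 2.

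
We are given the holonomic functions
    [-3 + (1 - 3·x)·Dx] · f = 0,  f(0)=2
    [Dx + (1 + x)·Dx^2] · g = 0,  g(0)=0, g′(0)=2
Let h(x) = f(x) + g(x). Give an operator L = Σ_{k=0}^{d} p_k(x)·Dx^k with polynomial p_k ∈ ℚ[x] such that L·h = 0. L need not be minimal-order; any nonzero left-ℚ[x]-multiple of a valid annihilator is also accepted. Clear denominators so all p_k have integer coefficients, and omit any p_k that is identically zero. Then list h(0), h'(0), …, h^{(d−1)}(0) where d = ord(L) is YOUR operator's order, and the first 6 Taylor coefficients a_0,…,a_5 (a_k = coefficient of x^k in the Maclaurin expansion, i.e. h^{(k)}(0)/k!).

f: a_k = 2, 6, 18, 54, 162, 486, …
g: a_k = 0, 2, -1, 2/3, -1/2, 2/5, …
f+g: L₀ = lclm(L_f,L_g), ord ≤ 1+2.
L = (66 + 18·x)·Dx + (52 + 120·x + 36·x^2)·Dx^2 + (-7 + 11·x + 27·x^2 + 9·x^3)·Dx^3  (order 3).
h: a_k = 2, 8, 17, 164/3, 323/2, 2432/5, …
ICs: h(0) = 2, h′(0) = 8, h′′(0) = 34.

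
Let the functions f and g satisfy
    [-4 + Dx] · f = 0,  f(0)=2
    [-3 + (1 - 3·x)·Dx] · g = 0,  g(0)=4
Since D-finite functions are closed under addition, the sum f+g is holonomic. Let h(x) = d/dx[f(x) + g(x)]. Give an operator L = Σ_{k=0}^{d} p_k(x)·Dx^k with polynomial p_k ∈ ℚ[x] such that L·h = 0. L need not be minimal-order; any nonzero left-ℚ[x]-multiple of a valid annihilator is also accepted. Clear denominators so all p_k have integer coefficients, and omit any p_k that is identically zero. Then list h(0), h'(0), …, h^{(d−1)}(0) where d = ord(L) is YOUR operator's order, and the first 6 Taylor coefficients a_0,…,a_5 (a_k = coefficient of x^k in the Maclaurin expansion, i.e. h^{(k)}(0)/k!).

L = (60 + 144·x) + (-19 - 48·x + 72·x^2)·Dx + (1 + 3·x - 18·x^2)·Dx^2  (order 2).
h: a_k = 20, 104, 388, 4144/3, 14836/3, 263464/15, …
ICs: h(0) = 20, h′(0) = 104.

f: a_k = 2, 8, 16, 64/3, 64/3, 256/15, …
g: a_k = 4, 12, 36, 108, 324, 972, …
h₀=f+g: left-lcm gives L₀, ord ≤ 2.
Derive L from L₀ (diff closure).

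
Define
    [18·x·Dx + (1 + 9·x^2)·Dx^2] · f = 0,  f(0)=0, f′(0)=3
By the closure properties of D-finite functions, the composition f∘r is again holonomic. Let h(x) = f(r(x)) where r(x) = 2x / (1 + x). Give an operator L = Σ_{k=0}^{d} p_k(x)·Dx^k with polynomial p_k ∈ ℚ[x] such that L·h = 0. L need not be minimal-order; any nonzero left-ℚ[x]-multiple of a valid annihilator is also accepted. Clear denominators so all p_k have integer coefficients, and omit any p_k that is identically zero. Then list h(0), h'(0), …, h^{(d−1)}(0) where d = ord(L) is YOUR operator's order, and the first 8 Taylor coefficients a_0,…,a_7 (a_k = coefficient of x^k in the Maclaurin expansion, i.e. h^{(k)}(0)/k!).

L = (2 + 74·x)·Dx + (1 + 2·x + 37·x^2)·Dx^2  (order 2).
h: a_k = 0, 6, -6, -66, 210, 5646/5, -7062, -124158/7, …
ICs: h(0) = 0, h′(0) = 6.

f: a_k = 0, 3, 0, -9, 0, 243/5, 0, -2187/7, …
f∘r: x↦r, Dx↦Dx/r' in L_f ⇒ L₀.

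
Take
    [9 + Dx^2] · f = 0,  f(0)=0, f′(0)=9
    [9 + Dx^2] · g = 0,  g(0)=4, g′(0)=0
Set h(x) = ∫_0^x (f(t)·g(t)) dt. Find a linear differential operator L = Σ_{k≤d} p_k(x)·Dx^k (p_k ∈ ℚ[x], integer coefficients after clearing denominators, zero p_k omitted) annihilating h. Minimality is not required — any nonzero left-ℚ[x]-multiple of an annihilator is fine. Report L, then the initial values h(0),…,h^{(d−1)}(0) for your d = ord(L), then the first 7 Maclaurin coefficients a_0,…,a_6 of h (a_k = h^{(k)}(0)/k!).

f: a_k = 0, 9, 0, -27/2, 0, 243/40, 0, …
g: a_k = 4, 0, -18, 0, 27/2, 0, -81/20, …
h₀=f·g: eliminate ⇒ L₀, order ≤ 2·2.
Integrate: L := L₀·Dx.
L = 36·Dx^2 + Dx^4  (order 4).
h: a_k = 0, 0, 18, 0, -54, 0, 324/5, …
ICs: h(0) = 0, h′(0) = 0, h′′(0) = 36, h′′′(0) = 0.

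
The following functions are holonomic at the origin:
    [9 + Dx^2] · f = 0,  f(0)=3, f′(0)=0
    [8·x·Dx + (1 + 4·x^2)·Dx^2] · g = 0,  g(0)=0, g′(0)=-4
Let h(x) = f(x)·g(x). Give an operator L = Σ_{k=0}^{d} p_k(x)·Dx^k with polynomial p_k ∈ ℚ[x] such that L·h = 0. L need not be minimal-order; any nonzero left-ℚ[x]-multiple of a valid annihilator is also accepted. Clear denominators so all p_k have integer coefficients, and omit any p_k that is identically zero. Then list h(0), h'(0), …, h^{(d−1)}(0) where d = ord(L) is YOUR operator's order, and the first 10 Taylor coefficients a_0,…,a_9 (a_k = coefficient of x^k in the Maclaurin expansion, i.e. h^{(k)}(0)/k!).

L = (2925 + 31536·x^2 + 95904·x^4 + 186624·x^6 + 186624·x^8) + (2448·x + 20160·x^3 + 62208·x^5 + 82944·x^7)·Dx + (442 + 5088·x^2 + 19008·x^4 + 41472·x^6 + 41472·x^8)·Dx^2 + (272·x + 2240·x^3 + 6912·x^5 + 9216·x^7)·Dx^3 + (13 + 176·x^2 + 928·x^4 + 2304·x^6 + 2304·x^8)·Dx^4  (order 4).
h: a_k = 0, -12, 0, 70, 0, -1509/10, 0, 48813/140, 0, -3302209/3360, …
ICs: h(0) = 0, h′(0) = -12, h′′(0) = 0, h′′′(0) = 420.

f: a_k = 3, 0, -27/2, 0, 81/8, 0, -243/80, 0, 2187/4480, 0, …
g: a_k = 0, -4, 0, 16/3, 0, -64/5, 0, 256/7, 0, -1024/9, …
f·g: L₀ = L_f ⊗_s L_g, ord ≤ 2·2.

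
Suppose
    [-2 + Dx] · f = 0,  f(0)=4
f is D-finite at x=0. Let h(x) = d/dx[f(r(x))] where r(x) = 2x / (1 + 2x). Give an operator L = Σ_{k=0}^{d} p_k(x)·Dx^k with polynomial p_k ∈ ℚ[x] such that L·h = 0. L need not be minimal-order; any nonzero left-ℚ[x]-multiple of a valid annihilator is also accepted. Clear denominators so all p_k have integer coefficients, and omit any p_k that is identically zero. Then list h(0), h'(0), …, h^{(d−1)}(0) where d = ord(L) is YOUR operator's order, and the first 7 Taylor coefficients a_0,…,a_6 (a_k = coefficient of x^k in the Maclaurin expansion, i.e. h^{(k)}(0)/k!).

f: a_k = 4, 8, 8, 16/3, 8/3, 16/15, 16/45, …
Change of var in L_f (x↦r) gives L₀.
h=h₀': d/dx-closure on L₀ ⇒ L.
L = -8·x + (-1 - 4·x - 4·x^2)·Dx  (order 1).
h: a_k = 16, 0, -64, 512/3, -256, 2048/15, 5120/9, …
ICs: h(0) = 16.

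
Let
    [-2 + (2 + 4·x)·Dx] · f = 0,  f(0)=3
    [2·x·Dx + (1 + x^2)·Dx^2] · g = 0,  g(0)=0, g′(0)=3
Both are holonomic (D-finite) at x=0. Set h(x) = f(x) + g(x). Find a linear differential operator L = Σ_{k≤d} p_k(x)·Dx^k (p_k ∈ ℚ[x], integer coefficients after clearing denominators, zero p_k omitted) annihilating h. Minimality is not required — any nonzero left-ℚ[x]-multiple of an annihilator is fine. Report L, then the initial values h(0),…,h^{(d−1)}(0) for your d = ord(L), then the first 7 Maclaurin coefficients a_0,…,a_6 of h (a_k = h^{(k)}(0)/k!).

f: a_k = 3, 3, -3/2, 3/2, -15/8, 21/8, -63/16, …
g: a_k = 0, 3, 0, -1, 0, 3/5, 0, …
L₀ := lclm(L_f,L_g); ord L₀ ≤ 1+2.
L = (-2 - 10·x + 6·x^2 + 6·x^3)·Dx + (-5 - 8·x - 8·x^2 + 24·x^3 + 21·x^4)·Dx^2 + (-1 + 6·x^2 + 6·x^3 + 7·x^4 + 6·x^5)·Dx^3  (order 3).
h: a_k = 3, 6, -3/2, 1/2, -15/8, 129/40, -63/16, …
ICs: h(0) = 3, h′(0) = 6, h′′(0) = -3.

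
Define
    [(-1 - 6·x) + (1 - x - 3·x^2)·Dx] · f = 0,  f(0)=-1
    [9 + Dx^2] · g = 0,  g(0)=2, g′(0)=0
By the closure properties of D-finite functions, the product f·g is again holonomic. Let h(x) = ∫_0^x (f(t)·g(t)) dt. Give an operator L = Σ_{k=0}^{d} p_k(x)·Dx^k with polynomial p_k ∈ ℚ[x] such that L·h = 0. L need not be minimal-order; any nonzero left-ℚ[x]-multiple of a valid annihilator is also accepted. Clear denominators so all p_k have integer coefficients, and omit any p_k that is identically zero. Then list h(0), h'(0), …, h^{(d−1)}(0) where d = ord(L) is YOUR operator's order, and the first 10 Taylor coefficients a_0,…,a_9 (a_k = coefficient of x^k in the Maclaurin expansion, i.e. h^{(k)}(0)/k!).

L = (-3 + 9·x + 27·x^2)·Dx + (2 + 12·x)·Dx^2 + (-1 + x + 3·x^2)·Dx^3  (order 3).
h: a_k = 0, -2, -1, 1/3, -5/4, -7/4, -95/24, -1919/280, -4769/320, -118037/4032, …
ICs: h(0) = 0, h′(0) = -2, h′′(0) = -2.

f: a_k = -1, -1, -4, -7, -19, -40, -97, -217, -508, -1159, …
g: a_k = 2, 0, -9, 0, 27/4, 0, -81/40, 0, 729/2240, 0, …
L₀ := L_f ⊗_s L_g (sym. prod.), ord ≤ 2.
∫: right-multiply L₀ by Dx.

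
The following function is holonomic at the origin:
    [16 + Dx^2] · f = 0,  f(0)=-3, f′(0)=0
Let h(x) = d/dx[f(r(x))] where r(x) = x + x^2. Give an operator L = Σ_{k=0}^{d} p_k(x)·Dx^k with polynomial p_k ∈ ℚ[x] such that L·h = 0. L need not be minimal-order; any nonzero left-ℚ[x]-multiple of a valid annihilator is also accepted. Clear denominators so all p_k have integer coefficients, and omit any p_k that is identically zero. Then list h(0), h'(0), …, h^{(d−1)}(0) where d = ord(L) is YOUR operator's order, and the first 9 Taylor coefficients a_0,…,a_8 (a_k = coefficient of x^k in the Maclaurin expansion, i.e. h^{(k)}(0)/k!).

L = (28 + 128·x + 384·x^2 + 512·x^3 + 256·x^4) + (-6 - 12·x)·Dx + (1 + 4·x + 4·x^2)·Dx^2  (order 2).
h: a_k = 0, 48, 144, -32, -640, -5248/5, -896/5, 184064/105, 95232/35, …
ICs: h(0) = 0, h′(0) = 48.

f: a_k = -3, 0, 24, 0, -32, 0, 256/15, 0, -512/105, …
Change of var in L_f (x↦r) gives L₀.
Differentiate: ansatz ord ≤ ord L₀ ⇒ L.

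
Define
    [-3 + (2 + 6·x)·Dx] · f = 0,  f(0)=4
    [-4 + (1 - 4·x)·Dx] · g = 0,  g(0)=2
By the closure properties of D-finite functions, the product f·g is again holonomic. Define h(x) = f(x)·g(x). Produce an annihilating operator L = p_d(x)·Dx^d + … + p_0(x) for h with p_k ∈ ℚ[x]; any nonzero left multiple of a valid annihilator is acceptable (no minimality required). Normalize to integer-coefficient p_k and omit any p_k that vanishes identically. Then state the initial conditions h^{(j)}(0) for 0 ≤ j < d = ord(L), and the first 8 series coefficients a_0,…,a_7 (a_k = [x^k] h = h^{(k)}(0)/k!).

f: a_k = 4, 6, -9/2, 27/4, -405/32, 1701/64, -15309/256, 72171/512, …
g: a_k = 2, 8, 32, 128, 512, 2048, 8192, 32768, …
Sym-product of L_f,L_g gives L₀ (≤ ord 1).
L = (11 + 12·x) + (-2 + 2·x + 24·x^2)·Dx  (order 1).
h: a_k = 8, 44, 167, 1363/2, 43211/16, 347389/32, 5542915/128, 44415491/256, …
ICs: h(0) = 8.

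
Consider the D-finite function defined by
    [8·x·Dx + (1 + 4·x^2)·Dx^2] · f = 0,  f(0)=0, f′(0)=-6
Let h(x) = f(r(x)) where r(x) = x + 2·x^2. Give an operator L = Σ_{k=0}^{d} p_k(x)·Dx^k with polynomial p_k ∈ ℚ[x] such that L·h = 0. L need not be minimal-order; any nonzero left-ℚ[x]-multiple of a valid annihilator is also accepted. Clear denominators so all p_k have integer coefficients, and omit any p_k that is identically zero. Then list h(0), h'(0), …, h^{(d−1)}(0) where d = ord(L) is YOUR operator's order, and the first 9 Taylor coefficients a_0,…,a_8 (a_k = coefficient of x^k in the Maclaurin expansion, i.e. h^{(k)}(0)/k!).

L = (-4 + 8·x + 64·x^2 + 192·x^3 + 192·x^4)·Dx + (1 + 4·x + 4·x^2 + 32·x^3 + 80·x^4 + 64·x^5)·Dx^2  (order 2).
h: a_k = 0, -6, -12, 8, 48, 384/5, -128, -4992/7, -768, …
ICs: h(0) = 0, h′(0) = -6.

f: a_k = 0, -6, 0, 8, 0, -96/5, 0, 384/7, 0, …
f∘r: x↦r, Dx↦Dx/r' in L_f ⇒ L₀.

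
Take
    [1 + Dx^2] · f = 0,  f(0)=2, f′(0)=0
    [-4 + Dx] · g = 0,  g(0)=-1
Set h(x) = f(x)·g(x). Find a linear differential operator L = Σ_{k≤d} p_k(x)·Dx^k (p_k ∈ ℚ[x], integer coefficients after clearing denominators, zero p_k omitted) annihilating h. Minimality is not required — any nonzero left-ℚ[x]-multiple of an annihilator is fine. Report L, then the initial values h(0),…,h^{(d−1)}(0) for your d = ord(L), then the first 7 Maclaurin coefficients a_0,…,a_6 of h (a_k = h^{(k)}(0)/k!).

f: a_k = 2, 0, -1, 0, 1/12, 0, -1/360, …
g: a_k = -1, -4, -8, -32/3, -32/3, -128/15, -256/45, …
f·g: L₀ = L_f ⊗_s L_g, ord ≤ 2·1.
L = 17 - 8·Dx + Dx^2  (order 2).
h: a_k = -2, -8, -15, -52/3, -161/12, -101/15, -11/8, …
ICs: h(0) = -2, h′(0) = -8.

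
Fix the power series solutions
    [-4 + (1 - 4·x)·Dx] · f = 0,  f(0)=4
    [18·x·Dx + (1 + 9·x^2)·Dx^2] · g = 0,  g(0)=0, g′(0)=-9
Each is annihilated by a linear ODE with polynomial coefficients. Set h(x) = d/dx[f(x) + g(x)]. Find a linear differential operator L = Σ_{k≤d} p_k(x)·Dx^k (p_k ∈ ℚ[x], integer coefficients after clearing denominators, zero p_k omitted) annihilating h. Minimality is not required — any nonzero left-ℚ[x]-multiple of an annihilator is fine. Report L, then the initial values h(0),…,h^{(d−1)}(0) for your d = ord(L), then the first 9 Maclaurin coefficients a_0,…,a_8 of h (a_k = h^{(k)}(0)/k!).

L = (-72 + 1152·x + 1944·x^2) + (57 - 72·x + 765·x^2 + 1944·x^3)·Dx + (-4 + 7·x + 63·x^3 + 324·x^4)·Dx^2  (order 2).
h: a_k = 7, 128, 849, 4096, 19751, 98304, 465313, 2097152, 9378135, …
ICs: h(0) = 7, h′(0) = 128.

f: a_k = 4, 16, 64, 256, 1024, 4096, 16384, 65536, 262144, …
g: a_k = 0, -9, 0, 27, 0, -729/5, 0, 6561/7, 0, …
Sum ⇒ L₀ = lclm(L_f,L_g) in ℚ(x)⟨Dx⟩.
Differentiate: ansatz ord ≤ ord L₀ ⇒ L.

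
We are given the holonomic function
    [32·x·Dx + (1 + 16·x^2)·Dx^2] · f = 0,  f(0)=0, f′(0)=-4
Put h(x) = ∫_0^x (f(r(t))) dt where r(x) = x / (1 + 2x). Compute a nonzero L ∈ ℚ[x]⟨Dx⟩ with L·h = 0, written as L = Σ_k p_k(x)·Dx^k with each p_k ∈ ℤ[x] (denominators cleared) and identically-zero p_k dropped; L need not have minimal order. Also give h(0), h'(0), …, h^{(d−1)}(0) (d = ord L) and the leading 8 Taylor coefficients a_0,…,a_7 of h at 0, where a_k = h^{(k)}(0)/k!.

L = (4 + 40·x)·Dx^2 + (1 + 4·x + 20·x^2)·Dx^3  (order 3).
h: a_k = 0, 0, -2, 8/3, 4/3, -96/5, 608/15, 1408/21, …
ICs: h(0) = 0, h′(0) = 0, h′′(0) = -4.

f: a_k = 0, -4, 0, 64/3, 0, -1024/5, 0, 16384/7, …
h₀=f(r): pull back L_f along r ⇒ L₀.
h=∫₀ˣh₀: take L = L₀·Dx.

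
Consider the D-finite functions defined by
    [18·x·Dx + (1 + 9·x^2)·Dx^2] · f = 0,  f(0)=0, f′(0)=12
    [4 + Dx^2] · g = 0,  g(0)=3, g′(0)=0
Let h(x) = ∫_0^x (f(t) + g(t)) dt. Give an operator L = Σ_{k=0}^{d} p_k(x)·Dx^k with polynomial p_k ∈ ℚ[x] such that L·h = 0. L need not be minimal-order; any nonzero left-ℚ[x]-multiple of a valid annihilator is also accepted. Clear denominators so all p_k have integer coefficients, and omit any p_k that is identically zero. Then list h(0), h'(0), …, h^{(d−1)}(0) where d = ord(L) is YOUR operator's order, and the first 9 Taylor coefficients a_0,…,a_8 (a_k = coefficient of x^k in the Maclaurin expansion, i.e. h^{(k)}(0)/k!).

L = (-3744·x + 37584·x^3 + 11664·x^5)·Dx^2 + (-28 + 864·x^2 + 10692·x^4 + 5832·x^6)·Dx^3 + (-936·x + 9396·x^3 + 2916·x^5)·Dx^4 + (-7 + 216·x^2 + 2673·x^4 + 1458·x^6)·Dx^5  (order 5).
h: a_k = 0, 3, 6, -2, -9, 2/5, 162/5, -4/105, -2187/14, …
ICs: h(0) = 0, h′(0) = 3, h′′(0) = 12, h′′′(0) = -12, h′′′′(0) = -216.

f: a_k = 0, 12, 0, -36, 0, 972/5, 0, -8748/7, 0, …
g: a_k = 3, 0, -6, 0, 2, 0, -4/15, 0, 2/105, …
Weyl lclm of L_f,L_g ⇒ L₀ (ord ≤ 4).
h=∫₀ˣh₀: take L = L₀·Dx.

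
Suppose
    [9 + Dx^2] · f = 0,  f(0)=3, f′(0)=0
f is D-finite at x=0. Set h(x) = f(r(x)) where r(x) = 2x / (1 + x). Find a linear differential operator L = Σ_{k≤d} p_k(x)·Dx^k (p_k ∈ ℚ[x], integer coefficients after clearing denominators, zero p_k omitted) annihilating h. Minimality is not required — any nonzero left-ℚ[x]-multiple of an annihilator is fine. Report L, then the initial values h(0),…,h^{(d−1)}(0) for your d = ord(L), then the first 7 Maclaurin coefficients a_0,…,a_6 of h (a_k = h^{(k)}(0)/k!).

f: a_k = 3, 0, -27/2, 0, 81/8, 0, -243/80, …
L₀ from L_f via x↦r, Dx↦r'^{-1}Dx.
L = 36 + (2 + 6·x + 6·x^2 + 2·x^3)·Dx + (1 + 4·x + 6·x^2 + 4·x^3 + x^4)·Dx^2  (order 2).
h: a_k = 3, 0, -54, 108, 0, -432, 5778/5, …
ICs: h(0) = 3, h′(0) = 0.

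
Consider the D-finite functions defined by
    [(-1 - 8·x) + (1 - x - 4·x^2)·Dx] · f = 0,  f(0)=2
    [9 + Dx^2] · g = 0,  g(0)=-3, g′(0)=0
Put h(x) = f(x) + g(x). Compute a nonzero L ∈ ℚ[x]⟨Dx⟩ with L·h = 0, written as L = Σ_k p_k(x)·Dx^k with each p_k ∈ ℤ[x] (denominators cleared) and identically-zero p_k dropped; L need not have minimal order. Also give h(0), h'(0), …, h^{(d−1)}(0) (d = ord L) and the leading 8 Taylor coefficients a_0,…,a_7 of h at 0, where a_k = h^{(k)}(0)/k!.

f: a_k = 2, 2, 10, 18, 58, 130, 362, 882, …
g: a_k = -3, 0, 27/2, 0, -81/8, 0, 243/80, 0, …
f+g: L₀ = lclm(L_f,L_g), ord ≤ 1+2.
L = (567 + 4806·x + 3321·x^2 + 9936·x^3 + 6480·x^4 + 10368·x^5) + (-171 + 117·x + 441·x^2 - 135·x^3 + 540·x^4 + 3888·x^5 + 5184·x^6)·Dx + (63 + 534·x + 369·x^2 + 1104·x^3 + 720·x^4 + 1152·x^5)·Dx^2 + (-19 + 13·x + 49·x^2 - 15·x^3 + 60·x^4 + 432·x^5 + 576·x^6)·Dx^3  (order 3).
h: a_k = -1, 2, 47/2, 18, 383/8, 130, 29203/80, 882, …
ICs: h(0) = -1, h′(0) = 2, h′′(0) = 47.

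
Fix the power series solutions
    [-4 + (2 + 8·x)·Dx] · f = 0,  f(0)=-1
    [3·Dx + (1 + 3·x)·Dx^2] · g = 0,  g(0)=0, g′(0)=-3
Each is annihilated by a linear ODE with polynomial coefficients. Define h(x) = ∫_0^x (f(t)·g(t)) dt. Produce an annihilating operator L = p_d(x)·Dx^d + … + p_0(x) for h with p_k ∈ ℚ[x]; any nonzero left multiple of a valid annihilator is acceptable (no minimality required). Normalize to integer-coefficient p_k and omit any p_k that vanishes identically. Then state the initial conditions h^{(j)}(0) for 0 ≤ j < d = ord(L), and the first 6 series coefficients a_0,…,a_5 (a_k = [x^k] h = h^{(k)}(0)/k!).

L = (6 + 12·x)·Dx + (-1 - 4·x)·Dx^2 + (1 + 11·x + 40·x^2 + 48·x^3)·Dx^3  (order 3).
h: a_k = 0, 0, 3/2, 1/2, -3/2, 15/4, …
ICs: h(0) = 0, h′(0) = 0, h′′(0) = 3.

f: a_k = -1, -2, 2, -4, 10, -28, …
g: a_k = 0, -3, 9/2, -9, 81/4, -243/5, …
Product ⇒ symmetric product L₀, ord ≤ 2.
h=∫₀ˣh₀: take L = L₀·Dx.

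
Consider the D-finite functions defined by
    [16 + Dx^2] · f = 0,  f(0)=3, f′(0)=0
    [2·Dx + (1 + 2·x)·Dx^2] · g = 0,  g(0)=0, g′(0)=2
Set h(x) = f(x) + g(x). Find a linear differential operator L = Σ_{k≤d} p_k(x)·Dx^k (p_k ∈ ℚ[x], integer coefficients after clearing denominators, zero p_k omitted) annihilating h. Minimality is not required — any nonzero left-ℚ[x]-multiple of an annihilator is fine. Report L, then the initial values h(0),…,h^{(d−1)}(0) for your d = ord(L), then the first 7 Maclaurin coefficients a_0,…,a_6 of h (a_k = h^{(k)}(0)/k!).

L = (160 + 256·x + 256·x^2)·Dx + (48 + 224·x + 384·x^2 + 256·x^3)·Dx^2 + (10 + 16·x + 16·x^2)·Dx^3 + (3 + 14·x + 24·x^2 + 16·x^3)·Dx^4  (order 4).
h: a_k = 3, 2, -26, 8/3, 28, 32/5, -416/15, …
ICs: h(0) = 3, h′(0) = 2, h′′(0) = -52, h′′′(0) = 16.

f: a_k = 3, 0, -24, 0, 32, 0, -256/15, …
g: a_k = 0, 2, -2, 8/3, -4, 32/5, -32/3, …
Sum ⇒ L₀ = lclm(L_f,L_g) in ℚ(x)⟨Dx⟩.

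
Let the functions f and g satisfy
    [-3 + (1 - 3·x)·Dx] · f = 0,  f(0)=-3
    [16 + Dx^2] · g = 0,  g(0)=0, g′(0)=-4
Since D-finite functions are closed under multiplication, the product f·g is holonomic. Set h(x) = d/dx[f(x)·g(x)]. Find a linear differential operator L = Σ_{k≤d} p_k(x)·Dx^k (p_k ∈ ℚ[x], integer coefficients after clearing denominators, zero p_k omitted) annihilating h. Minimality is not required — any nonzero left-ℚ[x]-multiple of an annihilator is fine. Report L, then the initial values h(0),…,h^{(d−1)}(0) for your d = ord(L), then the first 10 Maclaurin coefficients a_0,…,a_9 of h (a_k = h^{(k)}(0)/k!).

L = (-2 - 96·x + 144·x^2) + (-6 + 18·x)·Dx + (1 - 6·x + 9·x^2)·Dx^2  (order 2).
h: a_k = 12, 72, 228, 912, 3548, 63864/5, 669548/15, 5356384/35, 54235436/105, 108470872/63, …
ICs: h(0) = 12, h′(0) = 72.

f: a_k = -3, -9, -27, -81, -243, -729, -2187, -6561, -19683, -59049, …
g: a_k = 0, -4, 0, 32/3, 0, -128/15, 0, 1024/315, 0, -2048/2835, …
Product ⇒ symmetric product L₀, ord ≤ 2.
Differentiate: ansatz ord ≤ ord L₀ ⇒ L.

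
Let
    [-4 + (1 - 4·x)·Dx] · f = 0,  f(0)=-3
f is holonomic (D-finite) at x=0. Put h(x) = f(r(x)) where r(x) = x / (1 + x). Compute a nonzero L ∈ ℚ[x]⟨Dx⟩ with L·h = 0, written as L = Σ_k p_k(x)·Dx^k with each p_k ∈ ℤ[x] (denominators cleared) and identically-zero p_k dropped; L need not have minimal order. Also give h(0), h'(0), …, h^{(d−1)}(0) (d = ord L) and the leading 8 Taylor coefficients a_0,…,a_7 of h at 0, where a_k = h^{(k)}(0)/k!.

f: a_k = -3, -12, -48, -192, -768, -3072, -12288, -49152, …
f∘r: x↦r, Dx↦Dx/r' in L_f ⇒ L₀.
L = 4 + (-1 + 2·x + 3·x^2)·Dx  (order 1).
h: a_k = -3, -12, -36, -108, -324, -972, -2916, -8748, …
ICs: h(0) = -3.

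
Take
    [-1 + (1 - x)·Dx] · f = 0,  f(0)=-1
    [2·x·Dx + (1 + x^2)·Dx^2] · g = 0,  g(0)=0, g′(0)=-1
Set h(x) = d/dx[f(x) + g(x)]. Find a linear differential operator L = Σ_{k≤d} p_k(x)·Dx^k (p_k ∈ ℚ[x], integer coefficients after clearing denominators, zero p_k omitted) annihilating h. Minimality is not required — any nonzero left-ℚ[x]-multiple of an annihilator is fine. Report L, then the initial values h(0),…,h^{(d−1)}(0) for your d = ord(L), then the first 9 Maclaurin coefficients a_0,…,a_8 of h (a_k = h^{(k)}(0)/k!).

L = (-2 + 8·x + 6·x^2) + (4 - 2·x + 4·x^2 + 6·x^3)·Dx + (-1 + x^4)·Dx^2  (order 2).
h: a_k = -2, -2, -2, -4, -6, -6, -6, -8, -10, …
ICs: h(0) = -2, h′(0) = -2.

f: a_k = -1, -1, -1, -1, -1, -1, -1, -1, -1, …
g: a_k = 0, -1, 0, 1/3, 0, -1/5, 0, 1/7, 0, …
h₀=f+g: left-lcm gives L₀, ord ≤ 3.
Differentiate: ansatz ord ≤ ord L₀ ⇒ L.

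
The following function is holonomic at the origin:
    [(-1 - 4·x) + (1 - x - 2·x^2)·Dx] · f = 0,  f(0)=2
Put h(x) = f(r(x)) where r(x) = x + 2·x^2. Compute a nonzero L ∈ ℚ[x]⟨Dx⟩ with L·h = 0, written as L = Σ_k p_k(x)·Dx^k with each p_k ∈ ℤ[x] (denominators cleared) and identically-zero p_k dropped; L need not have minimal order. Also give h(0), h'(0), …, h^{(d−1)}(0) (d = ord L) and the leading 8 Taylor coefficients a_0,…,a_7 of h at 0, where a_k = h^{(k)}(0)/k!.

f: a_k = 2, 2, 6, 10, 22, 42, 86, 170, …
h₀=f(r): pull back L_f along r ⇒ L₀.
L = (1 + 8·x + 24·x^2 + 32·x^3) + (-1 + x + 4·x^2 + 8·x^3 + 8·x^4)·Dx  (order 1).
h: a_k = 2, 2, 10, 34, 106, 338, 1114, 3586, …
ICs: h(0) = 2.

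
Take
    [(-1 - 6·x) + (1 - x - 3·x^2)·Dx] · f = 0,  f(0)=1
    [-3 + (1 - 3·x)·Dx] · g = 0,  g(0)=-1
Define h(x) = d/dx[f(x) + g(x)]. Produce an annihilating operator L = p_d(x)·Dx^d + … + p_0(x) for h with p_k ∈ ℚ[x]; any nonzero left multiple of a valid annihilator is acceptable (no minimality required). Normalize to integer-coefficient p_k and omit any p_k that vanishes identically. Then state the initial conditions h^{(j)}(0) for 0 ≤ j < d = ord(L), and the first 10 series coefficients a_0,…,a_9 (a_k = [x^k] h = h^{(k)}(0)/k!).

f: a_k = 1, 1, 4, 7, 19, 40, 97, 217, 508, 1159, …
g: a_k = -1, -3, -9, -27, -81, -243, -729, -2187, -6561, -19683, …
Weyl lclm of L_f,L_g ⇒ L₀ (ord ≤ 2).
h=h₀': d/dx-closure on L₀ ⇒ L.
L = (90 - 216·x + 1944·x^2 - 1944·x^3 + 1458·x^4) + (-6 - 90·x - 54·x^2 + 1296·x^3 - 1701·x^4 + 1458·x^5)·Dx + (-1 + 22·x - 99·x^2 + 126·x^3 + 54·x^4 - 243·x^5 + 243·x^6)·Dx^2  (order 2).
h: a_k = -2, -10, -60, -248, -1015, -3792, -13790, -48424, -166716, -563660, …
ICs: h(0) = -2, h′(0) = -10.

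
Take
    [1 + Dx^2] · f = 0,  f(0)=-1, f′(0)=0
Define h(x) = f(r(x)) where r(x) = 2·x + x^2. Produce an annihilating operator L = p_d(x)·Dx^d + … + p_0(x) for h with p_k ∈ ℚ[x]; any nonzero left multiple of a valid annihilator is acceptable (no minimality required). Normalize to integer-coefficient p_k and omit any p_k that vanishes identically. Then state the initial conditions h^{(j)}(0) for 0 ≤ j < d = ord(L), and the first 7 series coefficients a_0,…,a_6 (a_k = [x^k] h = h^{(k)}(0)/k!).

L = (4 + 12·x + 12·x^2 + 4·x^3) - Dx + (1 + x)·Dx^2  (order 2).
h: a_k = -1, 0, 2, 2, -1/6, -4/3, -41/45, …
ICs: h(0) = -1, h′(0) = 0.

f: a_k = -1, 0, 1/2, 0, -1/24, 0, 1/720, …
Substitute x→r, Dx→(1/r')Dx; clear ⇒ L₀.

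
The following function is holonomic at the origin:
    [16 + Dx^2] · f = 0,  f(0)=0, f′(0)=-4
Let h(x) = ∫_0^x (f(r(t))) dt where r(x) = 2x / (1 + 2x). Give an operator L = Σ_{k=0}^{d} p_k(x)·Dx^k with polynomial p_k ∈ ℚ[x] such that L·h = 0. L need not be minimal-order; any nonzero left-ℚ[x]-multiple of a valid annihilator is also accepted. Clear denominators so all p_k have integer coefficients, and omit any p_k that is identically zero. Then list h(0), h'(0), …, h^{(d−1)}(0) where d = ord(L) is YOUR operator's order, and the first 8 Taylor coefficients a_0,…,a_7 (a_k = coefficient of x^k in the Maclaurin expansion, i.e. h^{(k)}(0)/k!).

f: a_k = 0, -4, 0, 32/3, 0, -128/15, 0, 1024/315, …
L₀ from L_f via x↦r, Dx↦r'^{-1}Dx.
h=∫h₀ ⇒ L = L₀·Dx.
L = 64·Dx + (4 + 24·x + 48·x^2 + 32·x^3)·Dx^2 + (1 + 8·x + 24·x^2 + 32·x^3 + 16·x^4)·Dx^3  (order 3).
h: a_k = 0, 0, -4, 16/3, 40/3, -448/5, 12352/45, -3840/7, …
ICs: h(0) = 0, h′(0) = 0, h′′(0) = -8.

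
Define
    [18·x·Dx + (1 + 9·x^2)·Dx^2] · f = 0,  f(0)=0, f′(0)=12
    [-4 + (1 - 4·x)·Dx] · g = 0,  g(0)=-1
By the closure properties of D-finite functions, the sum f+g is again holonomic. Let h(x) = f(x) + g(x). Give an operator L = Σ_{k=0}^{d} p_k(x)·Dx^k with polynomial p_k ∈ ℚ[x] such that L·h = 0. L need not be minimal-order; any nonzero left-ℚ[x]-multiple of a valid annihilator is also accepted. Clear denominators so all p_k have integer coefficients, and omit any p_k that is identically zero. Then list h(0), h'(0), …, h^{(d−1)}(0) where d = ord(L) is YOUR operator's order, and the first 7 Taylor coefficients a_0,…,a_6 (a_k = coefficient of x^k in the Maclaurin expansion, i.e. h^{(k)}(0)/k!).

f: a_k = 0, 12, 0, -36, 0, 972/5, 0, …
g: a_k = -1, -4, -16, -64, -256, -1024, -4096, …
L₀ := lclm(L_f,L_g); ord L₀ ≤ 2+1.
L = (72 - 1152·x - 1944·x^2)·Dx + (-57 + 72·x - 765·x^2 - 1944·x^3)·Dx^2 + (4 - 7·x - 63·x^3 - 324·x^4)·Dx^3  (order 3).
h: a_k = -1, 8, -16, -100, -256, -4148/5, -4096, …
ICs: h(0) = -1, h′(0) = 8, h′′(0) = -32.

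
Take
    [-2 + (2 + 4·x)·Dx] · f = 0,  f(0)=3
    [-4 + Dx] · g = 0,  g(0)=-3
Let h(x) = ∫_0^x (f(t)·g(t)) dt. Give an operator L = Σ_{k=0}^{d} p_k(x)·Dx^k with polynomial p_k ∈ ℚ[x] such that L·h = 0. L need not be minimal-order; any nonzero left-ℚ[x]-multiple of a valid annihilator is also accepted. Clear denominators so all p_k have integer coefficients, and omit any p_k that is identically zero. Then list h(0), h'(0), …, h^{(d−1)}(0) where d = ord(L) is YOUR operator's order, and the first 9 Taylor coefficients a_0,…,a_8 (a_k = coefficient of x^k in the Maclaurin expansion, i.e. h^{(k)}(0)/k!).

L = (-5 - 8·x)·Dx + (1 + 2·x)·Dx^2  (order 2).
h: a_k = 0, -9, -45/2, -69/2, -309/8, -1347/40, -1949/80, -1643/112, -36047/4480, …
ICs: h(0) = 0, h′(0) = -9.

f: a_k = 3, 3, -3/2, 3/2, -15/8, 21/8, -63/16, 99/16, -1287/128, …
g: a_k = -3, -12, -24, -32, -32, -128/5, -256/15, -1024/105, -512/105, …
Sym-product of L_f,L_g gives L₀ (≤ ord 1).
h=∫h₀ ⇒ L = L₀·Dx.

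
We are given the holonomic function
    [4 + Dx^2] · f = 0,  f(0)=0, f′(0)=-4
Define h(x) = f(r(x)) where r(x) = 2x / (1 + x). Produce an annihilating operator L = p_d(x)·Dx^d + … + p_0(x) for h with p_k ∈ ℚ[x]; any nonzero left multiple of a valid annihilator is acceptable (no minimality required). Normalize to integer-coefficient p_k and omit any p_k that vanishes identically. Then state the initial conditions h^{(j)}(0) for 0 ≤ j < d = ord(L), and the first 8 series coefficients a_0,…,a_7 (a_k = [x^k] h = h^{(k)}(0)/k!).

L = 16 + (2 + 6·x + 6·x^2 + 2·x^3)·Dx + (1 + 4·x + 6·x^2 + 4·x^3 + x^4)·Dx^2  (order 2).
h: a_k = 0, -8, 8, 40/3, -56, 1544/15, -120, 19688/315, …
ICs: h(0) = 0, h′(0) = -8.

f: a_k = 0, -4, 0, 8/3, 0, -8/15, 0, 16/315, …
Change of var in L_f (x↦r) gives L₀.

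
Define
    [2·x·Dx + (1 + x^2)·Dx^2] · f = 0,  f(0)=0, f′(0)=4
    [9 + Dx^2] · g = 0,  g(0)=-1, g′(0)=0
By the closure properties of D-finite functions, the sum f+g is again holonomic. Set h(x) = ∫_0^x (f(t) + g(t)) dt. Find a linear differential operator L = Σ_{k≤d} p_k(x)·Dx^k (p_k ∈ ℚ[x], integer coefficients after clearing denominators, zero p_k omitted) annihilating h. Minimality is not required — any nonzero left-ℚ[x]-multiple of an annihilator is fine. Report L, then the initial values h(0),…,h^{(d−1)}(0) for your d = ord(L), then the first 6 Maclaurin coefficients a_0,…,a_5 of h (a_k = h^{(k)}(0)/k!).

L = (-54·x + 540·x^3 + 162·x^5)·Dx^2 + (63 + 279·x^2 + 297·x^4 + 81·x^6)·Dx^3 + (-6·x + 60·x^3 + 18·x^5)·Dx^4 + (7 + 31·x^2 + 33·x^4 + 9·x^6)·Dx^5  (order 5).
h: a_k = 0, -1, 2, 3/2, -1/3, -27/40, …
ICs: h(0) = 0, h′(0) = -1, h′′(0) = 4, h′′′(0) = 9, h′′′′(0) = -8.

f: a_k = 0, 4, 0, -4/3, 0, 4/5, …
g: a_k = -1, 0, 9/2, 0, -27/8, 0, …
Weyl lclm of L_f,L_g ⇒ L₀ (ord ≤ 4).
Integrate: L := L₀·Dx.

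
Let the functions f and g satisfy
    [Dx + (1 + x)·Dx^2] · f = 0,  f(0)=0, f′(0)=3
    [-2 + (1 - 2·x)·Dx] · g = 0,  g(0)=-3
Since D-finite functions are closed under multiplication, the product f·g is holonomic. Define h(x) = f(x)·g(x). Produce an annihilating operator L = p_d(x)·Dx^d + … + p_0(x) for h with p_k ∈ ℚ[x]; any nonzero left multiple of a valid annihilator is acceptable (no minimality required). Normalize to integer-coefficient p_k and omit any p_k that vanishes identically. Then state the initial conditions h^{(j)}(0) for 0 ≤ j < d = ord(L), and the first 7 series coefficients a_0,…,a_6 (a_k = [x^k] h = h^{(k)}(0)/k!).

L = 2 + (3 + 6·x)·Dx + (-1 + x + 2·x^2)·Dx^2  (order 2).
h: a_k = 0, -9, -27/2, -30, -231/4, -1173/10, -2331/10, …
ICs: h(0) = 0, h′(0) = -9.

f: a_k = 0, 3, -3/2, 1, -3/4, 3/5, -1/2, …
g: a_k = -3, -6, -12, -24, -48, -96, -192, …
Sym-product of L_f,L_g gives L₀ (≤ ord 2).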